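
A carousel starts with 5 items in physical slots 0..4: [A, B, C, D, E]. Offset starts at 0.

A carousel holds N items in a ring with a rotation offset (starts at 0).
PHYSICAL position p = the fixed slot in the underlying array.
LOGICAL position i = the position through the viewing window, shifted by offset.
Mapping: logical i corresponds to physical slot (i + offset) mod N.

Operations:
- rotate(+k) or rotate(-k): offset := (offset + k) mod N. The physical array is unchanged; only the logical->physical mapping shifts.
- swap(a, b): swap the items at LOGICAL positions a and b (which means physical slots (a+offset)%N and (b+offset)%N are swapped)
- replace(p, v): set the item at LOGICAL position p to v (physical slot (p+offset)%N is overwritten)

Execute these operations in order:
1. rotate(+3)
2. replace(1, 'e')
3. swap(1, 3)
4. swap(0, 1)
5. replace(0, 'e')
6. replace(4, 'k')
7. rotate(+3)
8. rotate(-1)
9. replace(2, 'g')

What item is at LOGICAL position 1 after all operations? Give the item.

Answer: e

Derivation:
After op 1 (rotate(+3)): offset=3, physical=[A,B,C,D,E], logical=[D,E,A,B,C]
After op 2 (replace(1, 'e')): offset=3, physical=[A,B,C,D,e], logical=[D,e,A,B,C]
After op 3 (swap(1, 3)): offset=3, physical=[A,e,C,D,B], logical=[D,B,A,e,C]
After op 4 (swap(0, 1)): offset=3, physical=[A,e,C,B,D], logical=[B,D,A,e,C]
After op 5 (replace(0, 'e')): offset=3, physical=[A,e,C,e,D], logical=[e,D,A,e,C]
After op 6 (replace(4, 'k')): offset=3, physical=[A,e,k,e,D], logical=[e,D,A,e,k]
After op 7 (rotate(+3)): offset=1, physical=[A,e,k,e,D], logical=[e,k,e,D,A]
After op 8 (rotate(-1)): offset=0, physical=[A,e,k,e,D], logical=[A,e,k,e,D]
After op 9 (replace(2, 'g')): offset=0, physical=[A,e,g,e,D], logical=[A,e,g,e,D]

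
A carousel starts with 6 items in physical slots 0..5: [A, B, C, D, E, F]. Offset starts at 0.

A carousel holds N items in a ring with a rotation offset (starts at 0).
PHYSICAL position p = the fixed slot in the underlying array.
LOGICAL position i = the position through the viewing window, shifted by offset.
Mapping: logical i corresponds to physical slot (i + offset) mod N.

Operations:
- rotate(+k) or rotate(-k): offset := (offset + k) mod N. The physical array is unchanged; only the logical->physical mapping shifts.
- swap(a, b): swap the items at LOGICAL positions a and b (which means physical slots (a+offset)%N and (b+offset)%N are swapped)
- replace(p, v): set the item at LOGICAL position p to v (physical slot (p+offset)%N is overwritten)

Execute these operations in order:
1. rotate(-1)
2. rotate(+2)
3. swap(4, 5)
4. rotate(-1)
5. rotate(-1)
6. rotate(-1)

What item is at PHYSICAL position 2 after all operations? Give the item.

Answer: C

Derivation:
After op 1 (rotate(-1)): offset=5, physical=[A,B,C,D,E,F], logical=[F,A,B,C,D,E]
After op 2 (rotate(+2)): offset=1, physical=[A,B,C,D,E,F], logical=[B,C,D,E,F,A]
After op 3 (swap(4, 5)): offset=1, physical=[F,B,C,D,E,A], logical=[B,C,D,E,A,F]
After op 4 (rotate(-1)): offset=0, physical=[F,B,C,D,E,A], logical=[F,B,C,D,E,A]
After op 5 (rotate(-1)): offset=5, physical=[F,B,C,D,E,A], logical=[A,F,B,C,D,E]
After op 6 (rotate(-1)): offset=4, physical=[F,B,C,D,E,A], logical=[E,A,F,B,C,D]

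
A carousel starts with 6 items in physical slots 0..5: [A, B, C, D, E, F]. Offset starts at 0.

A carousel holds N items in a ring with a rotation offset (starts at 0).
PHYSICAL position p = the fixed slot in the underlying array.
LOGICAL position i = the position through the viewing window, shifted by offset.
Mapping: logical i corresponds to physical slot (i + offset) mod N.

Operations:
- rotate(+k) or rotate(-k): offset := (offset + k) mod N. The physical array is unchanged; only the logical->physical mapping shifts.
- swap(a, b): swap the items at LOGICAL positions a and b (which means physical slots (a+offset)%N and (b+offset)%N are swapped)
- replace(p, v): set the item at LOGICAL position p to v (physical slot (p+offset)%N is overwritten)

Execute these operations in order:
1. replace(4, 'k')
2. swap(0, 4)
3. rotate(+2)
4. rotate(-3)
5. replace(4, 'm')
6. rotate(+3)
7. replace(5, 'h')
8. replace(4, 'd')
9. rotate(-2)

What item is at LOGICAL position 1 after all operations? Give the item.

After op 1 (replace(4, 'k')): offset=0, physical=[A,B,C,D,k,F], logical=[A,B,C,D,k,F]
After op 2 (swap(0, 4)): offset=0, physical=[k,B,C,D,A,F], logical=[k,B,C,D,A,F]
After op 3 (rotate(+2)): offset=2, physical=[k,B,C,D,A,F], logical=[C,D,A,F,k,B]
After op 4 (rotate(-3)): offset=5, physical=[k,B,C,D,A,F], logical=[F,k,B,C,D,A]
After op 5 (replace(4, 'm')): offset=5, physical=[k,B,C,m,A,F], logical=[F,k,B,C,m,A]
After op 6 (rotate(+3)): offset=2, physical=[k,B,C,m,A,F], logical=[C,m,A,F,k,B]
After op 7 (replace(5, 'h')): offset=2, physical=[k,h,C,m,A,F], logical=[C,m,A,F,k,h]
After op 8 (replace(4, 'd')): offset=2, physical=[d,h,C,m,A,F], logical=[C,m,A,F,d,h]
After op 9 (rotate(-2)): offset=0, physical=[d,h,C,m,A,F], logical=[d,h,C,m,A,F]

Answer: h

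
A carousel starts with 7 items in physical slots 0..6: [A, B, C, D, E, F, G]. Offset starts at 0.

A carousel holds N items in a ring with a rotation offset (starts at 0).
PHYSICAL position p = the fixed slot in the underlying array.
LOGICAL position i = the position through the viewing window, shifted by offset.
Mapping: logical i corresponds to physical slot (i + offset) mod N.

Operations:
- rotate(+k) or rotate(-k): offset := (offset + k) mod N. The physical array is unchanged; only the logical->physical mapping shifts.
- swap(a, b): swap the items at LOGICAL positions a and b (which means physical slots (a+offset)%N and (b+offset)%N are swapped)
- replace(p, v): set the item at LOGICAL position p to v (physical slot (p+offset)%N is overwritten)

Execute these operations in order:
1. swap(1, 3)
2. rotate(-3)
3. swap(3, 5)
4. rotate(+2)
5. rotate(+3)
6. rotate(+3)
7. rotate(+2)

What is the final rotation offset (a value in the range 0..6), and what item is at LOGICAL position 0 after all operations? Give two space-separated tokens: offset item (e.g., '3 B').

Answer: 0 C

Derivation:
After op 1 (swap(1, 3)): offset=0, physical=[A,D,C,B,E,F,G], logical=[A,D,C,B,E,F,G]
After op 2 (rotate(-3)): offset=4, physical=[A,D,C,B,E,F,G], logical=[E,F,G,A,D,C,B]
After op 3 (swap(3, 5)): offset=4, physical=[C,D,A,B,E,F,G], logical=[E,F,G,C,D,A,B]
After op 4 (rotate(+2)): offset=6, physical=[C,D,A,B,E,F,G], logical=[G,C,D,A,B,E,F]
After op 5 (rotate(+3)): offset=2, physical=[C,D,A,B,E,F,G], logical=[A,B,E,F,G,C,D]
After op 6 (rotate(+3)): offset=5, physical=[C,D,A,B,E,F,G], logical=[F,G,C,D,A,B,E]
After op 7 (rotate(+2)): offset=0, physical=[C,D,A,B,E,F,G], logical=[C,D,A,B,E,F,G]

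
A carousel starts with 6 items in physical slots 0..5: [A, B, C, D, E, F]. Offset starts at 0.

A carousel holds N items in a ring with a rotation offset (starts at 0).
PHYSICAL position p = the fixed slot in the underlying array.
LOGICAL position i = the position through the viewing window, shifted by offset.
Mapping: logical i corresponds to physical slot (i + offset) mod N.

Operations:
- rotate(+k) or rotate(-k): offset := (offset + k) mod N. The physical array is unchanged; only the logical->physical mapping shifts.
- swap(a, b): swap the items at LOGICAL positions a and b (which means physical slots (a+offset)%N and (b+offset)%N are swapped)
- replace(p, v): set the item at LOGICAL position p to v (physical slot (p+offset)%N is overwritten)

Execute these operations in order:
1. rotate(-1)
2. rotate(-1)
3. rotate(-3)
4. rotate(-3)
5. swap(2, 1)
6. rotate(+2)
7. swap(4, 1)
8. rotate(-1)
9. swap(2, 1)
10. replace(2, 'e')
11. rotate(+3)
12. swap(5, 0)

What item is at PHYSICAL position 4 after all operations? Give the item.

Answer: B

Derivation:
After op 1 (rotate(-1)): offset=5, physical=[A,B,C,D,E,F], logical=[F,A,B,C,D,E]
After op 2 (rotate(-1)): offset=4, physical=[A,B,C,D,E,F], logical=[E,F,A,B,C,D]
After op 3 (rotate(-3)): offset=1, physical=[A,B,C,D,E,F], logical=[B,C,D,E,F,A]
After op 4 (rotate(-3)): offset=4, physical=[A,B,C,D,E,F], logical=[E,F,A,B,C,D]
After op 5 (swap(2, 1)): offset=4, physical=[F,B,C,D,E,A], logical=[E,A,F,B,C,D]
After op 6 (rotate(+2)): offset=0, physical=[F,B,C,D,E,A], logical=[F,B,C,D,E,A]
After op 7 (swap(4, 1)): offset=0, physical=[F,E,C,D,B,A], logical=[F,E,C,D,B,A]
After op 8 (rotate(-1)): offset=5, physical=[F,E,C,D,B,A], logical=[A,F,E,C,D,B]
After op 9 (swap(2, 1)): offset=5, physical=[E,F,C,D,B,A], logical=[A,E,F,C,D,B]
After op 10 (replace(2, 'e')): offset=5, physical=[E,e,C,D,B,A], logical=[A,E,e,C,D,B]
After op 11 (rotate(+3)): offset=2, physical=[E,e,C,D,B,A], logical=[C,D,B,A,E,e]
After op 12 (swap(5, 0)): offset=2, physical=[E,C,e,D,B,A], logical=[e,D,B,A,E,C]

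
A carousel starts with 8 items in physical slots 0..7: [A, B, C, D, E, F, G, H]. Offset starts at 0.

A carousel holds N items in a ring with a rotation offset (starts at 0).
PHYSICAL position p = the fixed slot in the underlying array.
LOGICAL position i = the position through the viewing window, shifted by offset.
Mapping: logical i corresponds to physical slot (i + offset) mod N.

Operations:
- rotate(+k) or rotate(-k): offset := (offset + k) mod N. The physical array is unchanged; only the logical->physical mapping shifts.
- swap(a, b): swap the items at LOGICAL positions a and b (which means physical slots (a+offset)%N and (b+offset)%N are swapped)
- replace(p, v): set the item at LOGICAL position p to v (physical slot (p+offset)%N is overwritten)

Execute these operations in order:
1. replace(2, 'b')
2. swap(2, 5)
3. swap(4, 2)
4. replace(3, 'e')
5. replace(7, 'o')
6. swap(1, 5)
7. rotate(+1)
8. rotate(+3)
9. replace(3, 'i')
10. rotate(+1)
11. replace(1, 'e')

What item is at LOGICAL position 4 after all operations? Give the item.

After op 1 (replace(2, 'b')): offset=0, physical=[A,B,b,D,E,F,G,H], logical=[A,B,b,D,E,F,G,H]
After op 2 (swap(2, 5)): offset=0, physical=[A,B,F,D,E,b,G,H], logical=[A,B,F,D,E,b,G,H]
After op 3 (swap(4, 2)): offset=0, physical=[A,B,E,D,F,b,G,H], logical=[A,B,E,D,F,b,G,H]
After op 4 (replace(3, 'e')): offset=0, physical=[A,B,E,e,F,b,G,H], logical=[A,B,E,e,F,b,G,H]
After op 5 (replace(7, 'o')): offset=0, physical=[A,B,E,e,F,b,G,o], logical=[A,B,E,e,F,b,G,o]
After op 6 (swap(1, 5)): offset=0, physical=[A,b,E,e,F,B,G,o], logical=[A,b,E,e,F,B,G,o]
After op 7 (rotate(+1)): offset=1, physical=[A,b,E,e,F,B,G,o], logical=[b,E,e,F,B,G,o,A]
After op 8 (rotate(+3)): offset=4, physical=[A,b,E,e,F,B,G,o], logical=[F,B,G,o,A,b,E,e]
After op 9 (replace(3, 'i')): offset=4, physical=[A,b,E,e,F,B,G,i], logical=[F,B,G,i,A,b,E,e]
After op 10 (rotate(+1)): offset=5, physical=[A,b,E,e,F,B,G,i], logical=[B,G,i,A,b,E,e,F]
After op 11 (replace(1, 'e')): offset=5, physical=[A,b,E,e,F,B,e,i], logical=[B,e,i,A,b,E,e,F]

Answer: b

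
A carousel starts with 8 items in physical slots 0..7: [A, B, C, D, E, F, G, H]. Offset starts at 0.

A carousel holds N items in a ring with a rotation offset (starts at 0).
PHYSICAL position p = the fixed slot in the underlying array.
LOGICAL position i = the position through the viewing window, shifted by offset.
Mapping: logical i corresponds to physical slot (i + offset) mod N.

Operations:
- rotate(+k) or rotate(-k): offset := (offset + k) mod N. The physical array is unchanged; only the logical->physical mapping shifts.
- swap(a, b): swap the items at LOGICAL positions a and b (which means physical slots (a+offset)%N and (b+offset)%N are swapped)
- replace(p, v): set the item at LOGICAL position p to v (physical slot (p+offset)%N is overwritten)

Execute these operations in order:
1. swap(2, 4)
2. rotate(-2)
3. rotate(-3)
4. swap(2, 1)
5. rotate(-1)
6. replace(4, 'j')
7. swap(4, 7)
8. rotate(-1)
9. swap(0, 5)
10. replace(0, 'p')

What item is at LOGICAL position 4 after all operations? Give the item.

Answer: C

Derivation:
After op 1 (swap(2, 4)): offset=0, physical=[A,B,E,D,C,F,G,H], logical=[A,B,E,D,C,F,G,H]
After op 2 (rotate(-2)): offset=6, physical=[A,B,E,D,C,F,G,H], logical=[G,H,A,B,E,D,C,F]
After op 3 (rotate(-3)): offset=3, physical=[A,B,E,D,C,F,G,H], logical=[D,C,F,G,H,A,B,E]
After op 4 (swap(2, 1)): offset=3, physical=[A,B,E,D,F,C,G,H], logical=[D,F,C,G,H,A,B,E]
After op 5 (rotate(-1)): offset=2, physical=[A,B,E,D,F,C,G,H], logical=[E,D,F,C,G,H,A,B]
After op 6 (replace(4, 'j')): offset=2, physical=[A,B,E,D,F,C,j,H], logical=[E,D,F,C,j,H,A,B]
After op 7 (swap(4, 7)): offset=2, physical=[A,j,E,D,F,C,B,H], logical=[E,D,F,C,B,H,A,j]
After op 8 (rotate(-1)): offset=1, physical=[A,j,E,D,F,C,B,H], logical=[j,E,D,F,C,B,H,A]
After op 9 (swap(0, 5)): offset=1, physical=[A,B,E,D,F,C,j,H], logical=[B,E,D,F,C,j,H,A]
After op 10 (replace(0, 'p')): offset=1, physical=[A,p,E,D,F,C,j,H], logical=[p,E,D,F,C,j,H,A]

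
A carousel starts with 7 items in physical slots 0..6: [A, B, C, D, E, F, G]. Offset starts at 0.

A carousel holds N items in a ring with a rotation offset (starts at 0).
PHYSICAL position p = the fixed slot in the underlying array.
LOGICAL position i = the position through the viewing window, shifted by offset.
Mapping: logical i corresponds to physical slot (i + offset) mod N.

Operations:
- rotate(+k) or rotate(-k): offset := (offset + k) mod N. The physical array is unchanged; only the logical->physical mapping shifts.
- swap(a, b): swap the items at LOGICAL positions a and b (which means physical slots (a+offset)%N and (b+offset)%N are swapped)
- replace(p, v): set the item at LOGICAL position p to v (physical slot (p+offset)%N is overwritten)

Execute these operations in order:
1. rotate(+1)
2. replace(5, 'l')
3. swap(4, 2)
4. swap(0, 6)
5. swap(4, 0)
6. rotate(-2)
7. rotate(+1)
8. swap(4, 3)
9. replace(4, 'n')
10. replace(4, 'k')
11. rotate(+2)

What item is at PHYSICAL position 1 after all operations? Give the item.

After op 1 (rotate(+1)): offset=1, physical=[A,B,C,D,E,F,G], logical=[B,C,D,E,F,G,A]
After op 2 (replace(5, 'l')): offset=1, physical=[A,B,C,D,E,F,l], logical=[B,C,D,E,F,l,A]
After op 3 (swap(4, 2)): offset=1, physical=[A,B,C,F,E,D,l], logical=[B,C,F,E,D,l,A]
After op 4 (swap(0, 6)): offset=1, physical=[B,A,C,F,E,D,l], logical=[A,C,F,E,D,l,B]
After op 5 (swap(4, 0)): offset=1, physical=[B,D,C,F,E,A,l], logical=[D,C,F,E,A,l,B]
After op 6 (rotate(-2)): offset=6, physical=[B,D,C,F,E,A,l], logical=[l,B,D,C,F,E,A]
After op 7 (rotate(+1)): offset=0, physical=[B,D,C,F,E,A,l], logical=[B,D,C,F,E,A,l]
After op 8 (swap(4, 3)): offset=0, physical=[B,D,C,E,F,A,l], logical=[B,D,C,E,F,A,l]
After op 9 (replace(4, 'n')): offset=0, physical=[B,D,C,E,n,A,l], logical=[B,D,C,E,n,A,l]
After op 10 (replace(4, 'k')): offset=0, physical=[B,D,C,E,k,A,l], logical=[B,D,C,E,k,A,l]
After op 11 (rotate(+2)): offset=2, physical=[B,D,C,E,k,A,l], logical=[C,E,k,A,l,B,D]

Answer: D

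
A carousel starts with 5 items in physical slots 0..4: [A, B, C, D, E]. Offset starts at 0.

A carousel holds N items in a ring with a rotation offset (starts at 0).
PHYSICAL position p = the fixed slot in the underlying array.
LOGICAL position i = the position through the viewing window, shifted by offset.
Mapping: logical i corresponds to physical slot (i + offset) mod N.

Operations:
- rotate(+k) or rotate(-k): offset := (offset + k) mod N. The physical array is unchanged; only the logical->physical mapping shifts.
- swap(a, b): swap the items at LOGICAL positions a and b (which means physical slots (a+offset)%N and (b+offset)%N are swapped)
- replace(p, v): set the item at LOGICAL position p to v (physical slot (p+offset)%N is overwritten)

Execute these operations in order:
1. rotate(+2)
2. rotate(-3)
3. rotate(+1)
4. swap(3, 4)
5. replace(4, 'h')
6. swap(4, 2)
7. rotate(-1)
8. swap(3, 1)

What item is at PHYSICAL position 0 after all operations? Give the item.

After op 1 (rotate(+2)): offset=2, physical=[A,B,C,D,E], logical=[C,D,E,A,B]
After op 2 (rotate(-3)): offset=4, physical=[A,B,C,D,E], logical=[E,A,B,C,D]
After op 3 (rotate(+1)): offset=0, physical=[A,B,C,D,E], logical=[A,B,C,D,E]
After op 4 (swap(3, 4)): offset=0, physical=[A,B,C,E,D], logical=[A,B,C,E,D]
After op 5 (replace(4, 'h')): offset=0, physical=[A,B,C,E,h], logical=[A,B,C,E,h]
After op 6 (swap(4, 2)): offset=0, physical=[A,B,h,E,C], logical=[A,B,h,E,C]
After op 7 (rotate(-1)): offset=4, physical=[A,B,h,E,C], logical=[C,A,B,h,E]
After op 8 (swap(3, 1)): offset=4, physical=[h,B,A,E,C], logical=[C,h,B,A,E]

Answer: h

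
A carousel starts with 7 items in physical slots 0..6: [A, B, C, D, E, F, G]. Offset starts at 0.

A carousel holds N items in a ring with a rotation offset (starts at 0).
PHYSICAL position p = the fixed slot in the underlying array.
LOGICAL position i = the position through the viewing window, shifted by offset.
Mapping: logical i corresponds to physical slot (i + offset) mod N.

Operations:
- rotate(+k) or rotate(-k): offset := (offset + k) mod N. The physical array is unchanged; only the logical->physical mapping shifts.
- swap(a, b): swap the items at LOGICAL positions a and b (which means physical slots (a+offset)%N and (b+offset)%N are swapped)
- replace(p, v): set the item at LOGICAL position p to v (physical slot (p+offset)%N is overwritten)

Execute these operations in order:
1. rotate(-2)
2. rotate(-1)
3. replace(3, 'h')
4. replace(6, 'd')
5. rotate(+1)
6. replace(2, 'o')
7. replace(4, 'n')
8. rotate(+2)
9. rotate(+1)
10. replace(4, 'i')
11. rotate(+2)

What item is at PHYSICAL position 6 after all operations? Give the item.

After op 1 (rotate(-2)): offset=5, physical=[A,B,C,D,E,F,G], logical=[F,G,A,B,C,D,E]
After op 2 (rotate(-1)): offset=4, physical=[A,B,C,D,E,F,G], logical=[E,F,G,A,B,C,D]
After op 3 (replace(3, 'h')): offset=4, physical=[h,B,C,D,E,F,G], logical=[E,F,G,h,B,C,D]
After op 4 (replace(6, 'd')): offset=4, physical=[h,B,C,d,E,F,G], logical=[E,F,G,h,B,C,d]
After op 5 (rotate(+1)): offset=5, physical=[h,B,C,d,E,F,G], logical=[F,G,h,B,C,d,E]
After op 6 (replace(2, 'o')): offset=5, physical=[o,B,C,d,E,F,G], logical=[F,G,o,B,C,d,E]
After op 7 (replace(4, 'n')): offset=5, physical=[o,B,n,d,E,F,G], logical=[F,G,o,B,n,d,E]
After op 8 (rotate(+2)): offset=0, physical=[o,B,n,d,E,F,G], logical=[o,B,n,d,E,F,G]
After op 9 (rotate(+1)): offset=1, physical=[o,B,n,d,E,F,G], logical=[B,n,d,E,F,G,o]
After op 10 (replace(4, 'i')): offset=1, physical=[o,B,n,d,E,i,G], logical=[B,n,d,E,i,G,o]
After op 11 (rotate(+2)): offset=3, physical=[o,B,n,d,E,i,G], logical=[d,E,i,G,o,B,n]

Answer: G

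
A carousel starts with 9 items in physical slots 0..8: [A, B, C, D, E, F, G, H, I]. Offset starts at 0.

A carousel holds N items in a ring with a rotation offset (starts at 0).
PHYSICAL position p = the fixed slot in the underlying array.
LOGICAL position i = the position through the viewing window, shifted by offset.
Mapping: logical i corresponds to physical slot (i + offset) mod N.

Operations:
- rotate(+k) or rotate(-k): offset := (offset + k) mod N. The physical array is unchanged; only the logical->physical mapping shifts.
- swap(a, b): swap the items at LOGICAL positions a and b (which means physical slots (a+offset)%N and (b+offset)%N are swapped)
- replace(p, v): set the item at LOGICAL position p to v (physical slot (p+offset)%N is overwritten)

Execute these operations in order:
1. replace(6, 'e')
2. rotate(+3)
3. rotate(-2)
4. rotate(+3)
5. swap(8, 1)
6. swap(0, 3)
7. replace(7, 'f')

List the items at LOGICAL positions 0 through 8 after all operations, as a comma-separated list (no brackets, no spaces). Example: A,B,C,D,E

After op 1 (replace(6, 'e')): offset=0, physical=[A,B,C,D,E,F,e,H,I], logical=[A,B,C,D,E,F,e,H,I]
After op 2 (rotate(+3)): offset=3, physical=[A,B,C,D,E,F,e,H,I], logical=[D,E,F,e,H,I,A,B,C]
After op 3 (rotate(-2)): offset=1, physical=[A,B,C,D,E,F,e,H,I], logical=[B,C,D,E,F,e,H,I,A]
After op 4 (rotate(+3)): offset=4, physical=[A,B,C,D,E,F,e,H,I], logical=[E,F,e,H,I,A,B,C,D]
After op 5 (swap(8, 1)): offset=4, physical=[A,B,C,F,E,D,e,H,I], logical=[E,D,e,H,I,A,B,C,F]
After op 6 (swap(0, 3)): offset=4, physical=[A,B,C,F,H,D,e,E,I], logical=[H,D,e,E,I,A,B,C,F]
After op 7 (replace(7, 'f')): offset=4, physical=[A,B,f,F,H,D,e,E,I], logical=[H,D,e,E,I,A,B,f,F]

Answer: H,D,e,E,I,A,B,f,F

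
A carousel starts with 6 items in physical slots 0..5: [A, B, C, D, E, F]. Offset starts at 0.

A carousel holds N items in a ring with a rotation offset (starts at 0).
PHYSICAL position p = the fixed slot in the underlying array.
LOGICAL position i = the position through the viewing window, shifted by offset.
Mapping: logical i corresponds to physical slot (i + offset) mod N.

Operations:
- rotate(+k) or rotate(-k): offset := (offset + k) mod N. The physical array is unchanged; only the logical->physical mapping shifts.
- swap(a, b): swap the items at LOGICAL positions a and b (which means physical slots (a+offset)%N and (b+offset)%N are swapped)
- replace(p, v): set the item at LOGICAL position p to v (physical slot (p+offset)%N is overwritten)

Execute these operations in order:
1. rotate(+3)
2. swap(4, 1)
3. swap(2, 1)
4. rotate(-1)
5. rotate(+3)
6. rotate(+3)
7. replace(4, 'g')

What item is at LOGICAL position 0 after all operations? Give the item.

After op 1 (rotate(+3)): offset=3, physical=[A,B,C,D,E,F], logical=[D,E,F,A,B,C]
After op 2 (swap(4, 1)): offset=3, physical=[A,E,C,D,B,F], logical=[D,B,F,A,E,C]
After op 3 (swap(2, 1)): offset=3, physical=[A,E,C,D,F,B], logical=[D,F,B,A,E,C]
After op 4 (rotate(-1)): offset=2, physical=[A,E,C,D,F,B], logical=[C,D,F,B,A,E]
After op 5 (rotate(+3)): offset=5, physical=[A,E,C,D,F,B], logical=[B,A,E,C,D,F]
After op 6 (rotate(+3)): offset=2, physical=[A,E,C,D,F,B], logical=[C,D,F,B,A,E]
After op 7 (replace(4, 'g')): offset=2, physical=[g,E,C,D,F,B], logical=[C,D,F,B,g,E]

Answer: C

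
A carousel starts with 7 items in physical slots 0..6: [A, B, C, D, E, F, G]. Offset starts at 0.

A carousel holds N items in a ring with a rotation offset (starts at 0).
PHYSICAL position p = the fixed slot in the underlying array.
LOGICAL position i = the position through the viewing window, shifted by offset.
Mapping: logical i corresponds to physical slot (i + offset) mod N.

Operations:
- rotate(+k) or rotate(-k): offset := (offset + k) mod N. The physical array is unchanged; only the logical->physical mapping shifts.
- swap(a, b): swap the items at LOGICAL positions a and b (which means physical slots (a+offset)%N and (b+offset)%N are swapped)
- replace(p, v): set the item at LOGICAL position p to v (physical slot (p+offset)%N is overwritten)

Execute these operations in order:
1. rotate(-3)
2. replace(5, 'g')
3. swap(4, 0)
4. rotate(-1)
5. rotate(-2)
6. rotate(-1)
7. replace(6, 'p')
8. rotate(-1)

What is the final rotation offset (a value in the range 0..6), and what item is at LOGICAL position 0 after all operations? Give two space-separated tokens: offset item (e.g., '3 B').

After op 1 (rotate(-3)): offset=4, physical=[A,B,C,D,E,F,G], logical=[E,F,G,A,B,C,D]
After op 2 (replace(5, 'g')): offset=4, physical=[A,B,g,D,E,F,G], logical=[E,F,G,A,B,g,D]
After op 3 (swap(4, 0)): offset=4, physical=[A,E,g,D,B,F,G], logical=[B,F,G,A,E,g,D]
After op 4 (rotate(-1)): offset=3, physical=[A,E,g,D,B,F,G], logical=[D,B,F,G,A,E,g]
After op 5 (rotate(-2)): offset=1, physical=[A,E,g,D,B,F,G], logical=[E,g,D,B,F,G,A]
After op 6 (rotate(-1)): offset=0, physical=[A,E,g,D,B,F,G], logical=[A,E,g,D,B,F,G]
After op 7 (replace(6, 'p')): offset=0, physical=[A,E,g,D,B,F,p], logical=[A,E,g,D,B,F,p]
After op 8 (rotate(-1)): offset=6, physical=[A,E,g,D,B,F,p], logical=[p,A,E,g,D,B,F]

Answer: 6 p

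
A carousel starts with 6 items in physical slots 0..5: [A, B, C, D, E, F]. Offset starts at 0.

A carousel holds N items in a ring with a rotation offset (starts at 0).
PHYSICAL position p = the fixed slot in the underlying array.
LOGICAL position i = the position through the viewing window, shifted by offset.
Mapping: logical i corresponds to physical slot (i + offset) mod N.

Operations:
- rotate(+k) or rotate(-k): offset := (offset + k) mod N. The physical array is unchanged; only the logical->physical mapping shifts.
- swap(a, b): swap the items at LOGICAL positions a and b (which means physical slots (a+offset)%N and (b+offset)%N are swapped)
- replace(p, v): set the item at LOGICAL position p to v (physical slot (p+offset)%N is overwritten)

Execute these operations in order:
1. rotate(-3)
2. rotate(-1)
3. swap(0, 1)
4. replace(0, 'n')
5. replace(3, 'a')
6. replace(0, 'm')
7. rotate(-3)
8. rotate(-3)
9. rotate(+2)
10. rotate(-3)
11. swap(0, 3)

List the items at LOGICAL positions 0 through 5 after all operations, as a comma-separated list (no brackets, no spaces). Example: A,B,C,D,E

Answer: E,m,C,B,a,A

Derivation:
After op 1 (rotate(-3)): offset=3, physical=[A,B,C,D,E,F], logical=[D,E,F,A,B,C]
After op 2 (rotate(-1)): offset=2, physical=[A,B,C,D,E,F], logical=[C,D,E,F,A,B]
After op 3 (swap(0, 1)): offset=2, physical=[A,B,D,C,E,F], logical=[D,C,E,F,A,B]
After op 4 (replace(0, 'n')): offset=2, physical=[A,B,n,C,E,F], logical=[n,C,E,F,A,B]
After op 5 (replace(3, 'a')): offset=2, physical=[A,B,n,C,E,a], logical=[n,C,E,a,A,B]
After op 6 (replace(0, 'm')): offset=2, physical=[A,B,m,C,E,a], logical=[m,C,E,a,A,B]
After op 7 (rotate(-3)): offset=5, physical=[A,B,m,C,E,a], logical=[a,A,B,m,C,E]
After op 8 (rotate(-3)): offset=2, physical=[A,B,m,C,E,a], logical=[m,C,E,a,A,B]
After op 9 (rotate(+2)): offset=4, physical=[A,B,m,C,E,a], logical=[E,a,A,B,m,C]
After op 10 (rotate(-3)): offset=1, physical=[A,B,m,C,E,a], logical=[B,m,C,E,a,A]
After op 11 (swap(0, 3)): offset=1, physical=[A,E,m,C,B,a], logical=[E,m,C,B,a,A]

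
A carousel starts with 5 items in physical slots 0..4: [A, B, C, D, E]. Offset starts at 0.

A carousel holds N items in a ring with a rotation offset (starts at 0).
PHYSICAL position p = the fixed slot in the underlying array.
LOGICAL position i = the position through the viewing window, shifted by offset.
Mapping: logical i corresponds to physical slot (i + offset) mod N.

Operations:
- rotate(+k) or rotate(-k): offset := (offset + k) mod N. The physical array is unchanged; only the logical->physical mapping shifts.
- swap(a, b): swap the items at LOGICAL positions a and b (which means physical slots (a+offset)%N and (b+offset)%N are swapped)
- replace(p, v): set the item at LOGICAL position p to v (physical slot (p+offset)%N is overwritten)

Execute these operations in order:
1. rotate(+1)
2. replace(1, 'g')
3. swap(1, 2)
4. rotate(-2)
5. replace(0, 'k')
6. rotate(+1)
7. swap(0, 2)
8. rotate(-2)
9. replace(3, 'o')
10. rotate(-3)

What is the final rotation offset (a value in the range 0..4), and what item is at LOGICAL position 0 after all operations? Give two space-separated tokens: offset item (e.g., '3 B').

After op 1 (rotate(+1)): offset=1, physical=[A,B,C,D,E], logical=[B,C,D,E,A]
After op 2 (replace(1, 'g')): offset=1, physical=[A,B,g,D,E], logical=[B,g,D,E,A]
After op 3 (swap(1, 2)): offset=1, physical=[A,B,D,g,E], logical=[B,D,g,E,A]
After op 4 (rotate(-2)): offset=4, physical=[A,B,D,g,E], logical=[E,A,B,D,g]
After op 5 (replace(0, 'k')): offset=4, physical=[A,B,D,g,k], logical=[k,A,B,D,g]
After op 6 (rotate(+1)): offset=0, physical=[A,B,D,g,k], logical=[A,B,D,g,k]
After op 7 (swap(0, 2)): offset=0, physical=[D,B,A,g,k], logical=[D,B,A,g,k]
After op 8 (rotate(-2)): offset=3, physical=[D,B,A,g,k], logical=[g,k,D,B,A]
After op 9 (replace(3, 'o')): offset=3, physical=[D,o,A,g,k], logical=[g,k,D,o,A]
After op 10 (rotate(-3)): offset=0, physical=[D,o,A,g,k], logical=[D,o,A,g,k]

Answer: 0 D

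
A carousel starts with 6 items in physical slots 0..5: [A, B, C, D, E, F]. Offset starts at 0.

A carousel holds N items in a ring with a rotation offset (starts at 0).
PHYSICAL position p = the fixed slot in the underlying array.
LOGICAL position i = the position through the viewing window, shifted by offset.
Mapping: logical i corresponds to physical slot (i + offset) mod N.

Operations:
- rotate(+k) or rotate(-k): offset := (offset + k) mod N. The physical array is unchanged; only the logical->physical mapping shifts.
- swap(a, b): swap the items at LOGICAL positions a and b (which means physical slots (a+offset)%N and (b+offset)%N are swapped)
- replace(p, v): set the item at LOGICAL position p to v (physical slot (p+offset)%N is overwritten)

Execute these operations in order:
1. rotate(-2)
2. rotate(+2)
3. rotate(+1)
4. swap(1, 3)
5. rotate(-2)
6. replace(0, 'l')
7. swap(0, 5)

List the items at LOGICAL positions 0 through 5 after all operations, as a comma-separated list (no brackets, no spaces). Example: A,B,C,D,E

After op 1 (rotate(-2)): offset=4, physical=[A,B,C,D,E,F], logical=[E,F,A,B,C,D]
After op 2 (rotate(+2)): offset=0, physical=[A,B,C,D,E,F], logical=[A,B,C,D,E,F]
After op 3 (rotate(+1)): offset=1, physical=[A,B,C,D,E,F], logical=[B,C,D,E,F,A]
After op 4 (swap(1, 3)): offset=1, physical=[A,B,E,D,C,F], logical=[B,E,D,C,F,A]
After op 5 (rotate(-2)): offset=5, physical=[A,B,E,D,C,F], logical=[F,A,B,E,D,C]
After op 6 (replace(0, 'l')): offset=5, physical=[A,B,E,D,C,l], logical=[l,A,B,E,D,C]
After op 7 (swap(0, 5)): offset=5, physical=[A,B,E,D,l,C], logical=[C,A,B,E,D,l]

Answer: C,A,B,E,D,l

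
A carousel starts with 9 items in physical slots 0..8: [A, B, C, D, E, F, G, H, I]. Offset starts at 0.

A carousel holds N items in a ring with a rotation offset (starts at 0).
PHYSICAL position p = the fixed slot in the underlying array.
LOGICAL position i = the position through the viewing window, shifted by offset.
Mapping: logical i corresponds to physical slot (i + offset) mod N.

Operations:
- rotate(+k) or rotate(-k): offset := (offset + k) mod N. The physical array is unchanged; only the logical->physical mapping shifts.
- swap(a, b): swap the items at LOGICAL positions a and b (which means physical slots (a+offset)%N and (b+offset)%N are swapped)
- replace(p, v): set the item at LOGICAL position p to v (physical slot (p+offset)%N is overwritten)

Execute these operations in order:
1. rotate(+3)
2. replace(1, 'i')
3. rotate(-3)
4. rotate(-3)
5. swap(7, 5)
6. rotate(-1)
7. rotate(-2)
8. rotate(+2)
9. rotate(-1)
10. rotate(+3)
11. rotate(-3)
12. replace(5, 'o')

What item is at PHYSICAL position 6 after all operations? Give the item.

After op 1 (rotate(+3)): offset=3, physical=[A,B,C,D,E,F,G,H,I], logical=[D,E,F,G,H,I,A,B,C]
After op 2 (replace(1, 'i')): offset=3, physical=[A,B,C,D,i,F,G,H,I], logical=[D,i,F,G,H,I,A,B,C]
After op 3 (rotate(-3)): offset=0, physical=[A,B,C,D,i,F,G,H,I], logical=[A,B,C,D,i,F,G,H,I]
After op 4 (rotate(-3)): offset=6, physical=[A,B,C,D,i,F,G,H,I], logical=[G,H,I,A,B,C,D,i,F]
After op 5 (swap(7, 5)): offset=6, physical=[A,B,i,D,C,F,G,H,I], logical=[G,H,I,A,B,i,D,C,F]
After op 6 (rotate(-1)): offset=5, physical=[A,B,i,D,C,F,G,H,I], logical=[F,G,H,I,A,B,i,D,C]
After op 7 (rotate(-2)): offset=3, physical=[A,B,i,D,C,F,G,H,I], logical=[D,C,F,G,H,I,A,B,i]
After op 8 (rotate(+2)): offset=5, physical=[A,B,i,D,C,F,G,H,I], logical=[F,G,H,I,A,B,i,D,C]
After op 9 (rotate(-1)): offset=4, physical=[A,B,i,D,C,F,G,H,I], logical=[C,F,G,H,I,A,B,i,D]
After op 10 (rotate(+3)): offset=7, physical=[A,B,i,D,C,F,G,H,I], logical=[H,I,A,B,i,D,C,F,G]
After op 11 (rotate(-3)): offset=4, physical=[A,B,i,D,C,F,G,H,I], logical=[C,F,G,H,I,A,B,i,D]
After op 12 (replace(5, 'o')): offset=4, physical=[o,B,i,D,C,F,G,H,I], logical=[C,F,G,H,I,o,B,i,D]

Answer: G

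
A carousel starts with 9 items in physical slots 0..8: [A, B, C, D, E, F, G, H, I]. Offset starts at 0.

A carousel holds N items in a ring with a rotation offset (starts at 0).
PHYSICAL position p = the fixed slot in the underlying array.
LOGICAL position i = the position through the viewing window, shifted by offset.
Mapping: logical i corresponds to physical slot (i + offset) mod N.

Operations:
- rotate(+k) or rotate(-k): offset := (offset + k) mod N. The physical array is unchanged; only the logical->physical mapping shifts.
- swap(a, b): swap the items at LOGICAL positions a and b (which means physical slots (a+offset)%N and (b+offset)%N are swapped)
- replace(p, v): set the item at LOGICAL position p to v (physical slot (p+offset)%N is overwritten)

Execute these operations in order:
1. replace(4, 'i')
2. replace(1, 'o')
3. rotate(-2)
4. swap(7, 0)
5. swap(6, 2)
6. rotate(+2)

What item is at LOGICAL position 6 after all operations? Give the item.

Answer: G

Derivation:
After op 1 (replace(4, 'i')): offset=0, physical=[A,B,C,D,i,F,G,H,I], logical=[A,B,C,D,i,F,G,H,I]
After op 2 (replace(1, 'o')): offset=0, physical=[A,o,C,D,i,F,G,H,I], logical=[A,o,C,D,i,F,G,H,I]
After op 3 (rotate(-2)): offset=7, physical=[A,o,C,D,i,F,G,H,I], logical=[H,I,A,o,C,D,i,F,G]
After op 4 (swap(7, 0)): offset=7, physical=[A,o,C,D,i,H,G,F,I], logical=[F,I,A,o,C,D,i,H,G]
After op 5 (swap(6, 2)): offset=7, physical=[i,o,C,D,A,H,G,F,I], logical=[F,I,i,o,C,D,A,H,G]
After op 6 (rotate(+2)): offset=0, physical=[i,o,C,D,A,H,G,F,I], logical=[i,o,C,D,A,H,G,F,I]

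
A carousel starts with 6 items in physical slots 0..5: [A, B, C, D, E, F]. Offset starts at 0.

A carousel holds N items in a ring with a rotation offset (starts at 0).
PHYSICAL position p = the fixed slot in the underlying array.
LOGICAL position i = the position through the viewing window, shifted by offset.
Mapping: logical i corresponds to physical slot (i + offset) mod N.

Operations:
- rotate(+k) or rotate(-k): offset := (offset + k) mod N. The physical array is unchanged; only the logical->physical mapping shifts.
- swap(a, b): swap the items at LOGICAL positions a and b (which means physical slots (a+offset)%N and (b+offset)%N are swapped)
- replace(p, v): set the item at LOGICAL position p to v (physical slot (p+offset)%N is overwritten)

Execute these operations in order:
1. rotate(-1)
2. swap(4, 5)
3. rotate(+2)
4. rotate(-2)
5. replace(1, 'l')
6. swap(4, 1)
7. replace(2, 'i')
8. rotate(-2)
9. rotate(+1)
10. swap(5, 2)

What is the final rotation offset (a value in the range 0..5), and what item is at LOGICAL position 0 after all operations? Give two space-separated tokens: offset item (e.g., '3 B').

Answer: 4 D

Derivation:
After op 1 (rotate(-1)): offset=5, physical=[A,B,C,D,E,F], logical=[F,A,B,C,D,E]
After op 2 (swap(4, 5)): offset=5, physical=[A,B,C,E,D,F], logical=[F,A,B,C,E,D]
After op 3 (rotate(+2)): offset=1, physical=[A,B,C,E,D,F], logical=[B,C,E,D,F,A]
After op 4 (rotate(-2)): offset=5, physical=[A,B,C,E,D,F], logical=[F,A,B,C,E,D]
After op 5 (replace(1, 'l')): offset=5, physical=[l,B,C,E,D,F], logical=[F,l,B,C,E,D]
After op 6 (swap(4, 1)): offset=5, physical=[E,B,C,l,D,F], logical=[F,E,B,C,l,D]
After op 7 (replace(2, 'i')): offset=5, physical=[E,i,C,l,D,F], logical=[F,E,i,C,l,D]
After op 8 (rotate(-2)): offset=3, physical=[E,i,C,l,D,F], logical=[l,D,F,E,i,C]
After op 9 (rotate(+1)): offset=4, physical=[E,i,C,l,D,F], logical=[D,F,E,i,C,l]
After op 10 (swap(5, 2)): offset=4, physical=[l,i,C,E,D,F], logical=[D,F,l,i,C,E]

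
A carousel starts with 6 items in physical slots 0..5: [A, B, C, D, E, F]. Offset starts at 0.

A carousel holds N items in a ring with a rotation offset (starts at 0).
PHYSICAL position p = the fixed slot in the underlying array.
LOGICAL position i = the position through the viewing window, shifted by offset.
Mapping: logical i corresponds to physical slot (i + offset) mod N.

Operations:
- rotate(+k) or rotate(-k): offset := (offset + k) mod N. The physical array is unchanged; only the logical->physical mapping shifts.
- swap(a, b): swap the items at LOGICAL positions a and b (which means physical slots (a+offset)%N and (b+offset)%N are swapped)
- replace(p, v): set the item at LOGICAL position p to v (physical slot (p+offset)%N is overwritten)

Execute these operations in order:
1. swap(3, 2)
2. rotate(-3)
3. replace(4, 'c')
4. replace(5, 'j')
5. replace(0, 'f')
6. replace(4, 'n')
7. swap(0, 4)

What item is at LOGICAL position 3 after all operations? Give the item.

After op 1 (swap(3, 2)): offset=0, physical=[A,B,D,C,E,F], logical=[A,B,D,C,E,F]
After op 2 (rotate(-3)): offset=3, physical=[A,B,D,C,E,F], logical=[C,E,F,A,B,D]
After op 3 (replace(4, 'c')): offset=3, physical=[A,c,D,C,E,F], logical=[C,E,F,A,c,D]
After op 4 (replace(5, 'j')): offset=3, physical=[A,c,j,C,E,F], logical=[C,E,F,A,c,j]
After op 5 (replace(0, 'f')): offset=3, physical=[A,c,j,f,E,F], logical=[f,E,F,A,c,j]
After op 6 (replace(4, 'n')): offset=3, physical=[A,n,j,f,E,F], logical=[f,E,F,A,n,j]
After op 7 (swap(0, 4)): offset=3, physical=[A,f,j,n,E,F], logical=[n,E,F,A,f,j]

Answer: A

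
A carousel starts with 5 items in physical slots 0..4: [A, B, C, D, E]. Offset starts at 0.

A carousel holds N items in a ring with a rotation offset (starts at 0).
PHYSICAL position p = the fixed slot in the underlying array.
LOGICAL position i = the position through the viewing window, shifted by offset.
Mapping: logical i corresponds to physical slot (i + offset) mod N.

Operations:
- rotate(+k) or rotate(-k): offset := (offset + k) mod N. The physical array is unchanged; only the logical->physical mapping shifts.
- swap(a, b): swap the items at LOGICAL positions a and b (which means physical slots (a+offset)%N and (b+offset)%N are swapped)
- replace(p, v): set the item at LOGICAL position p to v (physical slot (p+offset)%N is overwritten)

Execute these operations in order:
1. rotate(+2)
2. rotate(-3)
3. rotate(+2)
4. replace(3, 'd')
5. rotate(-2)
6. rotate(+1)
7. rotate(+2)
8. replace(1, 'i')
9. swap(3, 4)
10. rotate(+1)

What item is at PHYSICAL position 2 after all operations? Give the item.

After op 1 (rotate(+2)): offset=2, physical=[A,B,C,D,E], logical=[C,D,E,A,B]
After op 2 (rotate(-3)): offset=4, physical=[A,B,C,D,E], logical=[E,A,B,C,D]
After op 3 (rotate(+2)): offset=1, physical=[A,B,C,D,E], logical=[B,C,D,E,A]
After op 4 (replace(3, 'd')): offset=1, physical=[A,B,C,D,d], logical=[B,C,D,d,A]
After op 5 (rotate(-2)): offset=4, physical=[A,B,C,D,d], logical=[d,A,B,C,D]
After op 6 (rotate(+1)): offset=0, physical=[A,B,C,D,d], logical=[A,B,C,D,d]
After op 7 (rotate(+2)): offset=2, physical=[A,B,C,D,d], logical=[C,D,d,A,B]
After op 8 (replace(1, 'i')): offset=2, physical=[A,B,C,i,d], logical=[C,i,d,A,B]
After op 9 (swap(3, 4)): offset=2, physical=[B,A,C,i,d], logical=[C,i,d,B,A]
After op 10 (rotate(+1)): offset=3, physical=[B,A,C,i,d], logical=[i,d,B,A,C]

Answer: C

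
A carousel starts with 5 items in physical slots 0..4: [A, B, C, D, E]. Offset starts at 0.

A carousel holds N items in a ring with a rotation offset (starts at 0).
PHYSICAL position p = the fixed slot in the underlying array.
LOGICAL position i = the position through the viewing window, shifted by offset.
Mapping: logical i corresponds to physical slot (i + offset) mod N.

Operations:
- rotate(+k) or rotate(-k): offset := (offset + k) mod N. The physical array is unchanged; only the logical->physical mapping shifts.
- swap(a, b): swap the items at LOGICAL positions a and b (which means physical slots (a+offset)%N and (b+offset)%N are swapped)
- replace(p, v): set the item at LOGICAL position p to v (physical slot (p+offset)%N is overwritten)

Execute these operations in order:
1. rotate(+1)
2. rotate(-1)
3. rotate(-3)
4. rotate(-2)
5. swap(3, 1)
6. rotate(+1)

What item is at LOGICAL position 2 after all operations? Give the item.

After op 1 (rotate(+1)): offset=1, physical=[A,B,C,D,E], logical=[B,C,D,E,A]
After op 2 (rotate(-1)): offset=0, physical=[A,B,C,D,E], logical=[A,B,C,D,E]
After op 3 (rotate(-3)): offset=2, physical=[A,B,C,D,E], logical=[C,D,E,A,B]
After op 4 (rotate(-2)): offset=0, physical=[A,B,C,D,E], logical=[A,B,C,D,E]
After op 5 (swap(3, 1)): offset=0, physical=[A,D,C,B,E], logical=[A,D,C,B,E]
After op 6 (rotate(+1)): offset=1, physical=[A,D,C,B,E], logical=[D,C,B,E,A]

Answer: B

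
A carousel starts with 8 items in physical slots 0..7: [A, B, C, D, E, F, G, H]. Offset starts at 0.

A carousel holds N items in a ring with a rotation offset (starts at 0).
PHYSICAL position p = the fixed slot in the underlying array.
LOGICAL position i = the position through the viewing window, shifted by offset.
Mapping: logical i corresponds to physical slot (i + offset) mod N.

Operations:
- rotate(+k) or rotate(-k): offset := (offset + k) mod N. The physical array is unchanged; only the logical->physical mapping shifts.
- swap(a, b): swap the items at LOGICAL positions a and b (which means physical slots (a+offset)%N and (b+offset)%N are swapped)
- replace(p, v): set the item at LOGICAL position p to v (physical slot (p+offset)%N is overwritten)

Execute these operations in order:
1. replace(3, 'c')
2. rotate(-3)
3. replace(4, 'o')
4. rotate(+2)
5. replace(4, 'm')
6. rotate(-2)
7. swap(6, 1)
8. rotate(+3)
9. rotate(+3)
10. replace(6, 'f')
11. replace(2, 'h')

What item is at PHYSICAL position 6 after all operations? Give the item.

Answer: m

Derivation:
After op 1 (replace(3, 'c')): offset=0, physical=[A,B,C,c,E,F,G,H], logical=[A,B,C,c,E,F,G,H]
After op 2 (rotate(-3)): offset=5, physical=[A,B,C,c,E,F,G,H], logical=[F,G,H,A,B,C,c,E]
After op 3 (replace(4, 'o')): offset=5, physical=[A,o,C,c,E,F,G,H], logical=[F,G,H,A,o,C,c,E]
After op 4 (rotate(+2)): offset=7, physical=[A,o,C,c,E,F,G,H], logical=[H,A,o,C,c,E,F,G]
After op 5 (replace(4, 'm')): offset=7, physical=[A,o,C,m,E,F,G,H], logical=[H,A,o,C,m,E,F,G]
After op 6 (rotate(-2)): offset=5, physical=[A,o,C,m,E,F,G,H], logical=[F,G,H,A,o,C,m,E]
After op 7 (swap(6, 1)): offset=5, physical=[A,o,C,G,E,F,m,H], logical=[F,m,H,A,o,C,G,E]
After op 8 (rotate(+3)): offset=0, physical=[A,o,C,G,E,F,m,H], logical=[A,o,C,G,E,F,m,H]
After op 9 (rotate(+3)): offset=3, physical=[A,o,C,G,E,F,m,H], logical=[G,E,F,m,H,A,o,C]
After op 10 (replace(6, 'f')): offset=3, physical=[A,f,C,G,E,F,m,H], logical=[G,E,F,m,H,A,f,C]
After op 11 (replace(2, 'h')): offset=3, physical=[A,f,C,G,E,h,m,H], logical=[G,E,h,m,H,A,f,C]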